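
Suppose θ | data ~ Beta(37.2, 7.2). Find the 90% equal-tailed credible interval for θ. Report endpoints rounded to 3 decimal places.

[0.740, 0.918]

Posterior: Beta(37.2, 7.2).
Equal-tailed 90% interval: the 0.05 and 0.95 quantiles of Beta(37.2, 7.2).
Posterior mean ≈ 0.838, SD ≈ 0.055; a Normal approximation gives roughly [0.748, 0.928].
Exact: F⁻¹(0.05) = 0.740; F⁻¹(0.95) = 0.918.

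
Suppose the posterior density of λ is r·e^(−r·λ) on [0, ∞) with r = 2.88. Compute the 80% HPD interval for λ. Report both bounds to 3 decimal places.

The exponential density is strictly decreasing on [0, ∞), so the HPD interval is anchored at 0: [0, q] with P(λ ≤ q) = 0.80.
q = −ln(1 − 0.80) / 2.88 = 1.6094 / 2.88 = 0.559.

[0.000, 0.559]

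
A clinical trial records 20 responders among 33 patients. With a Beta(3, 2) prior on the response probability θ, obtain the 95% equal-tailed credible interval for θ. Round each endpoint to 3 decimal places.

[0.448, 0.752]

Posterior: Beta(3+20, 2+13) = Beta(23, 15).
Equal-tailed 95% interval: the 0.025 and 0.975 quantiles of Beta(23, 15).
Posterior mean ≈ 0.605, SD ≈ 0.078; a Normal approximation gives roughly [0.452, 0.759].
Exact: F⁻¹(0.025) = 0.448; F⁻¹(0.975) = 0.752.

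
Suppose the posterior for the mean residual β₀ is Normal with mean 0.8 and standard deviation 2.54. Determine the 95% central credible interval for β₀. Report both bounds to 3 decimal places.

The posterior is symmetric, so the 95% equal-tailed interval is β₀ = 0.8 ± z·2.54 with z = 1.960.
Half-width: 1.960 × 2.54 = 4.978.
0.8 − 4.978 = -4.178; 0.8 + 4.978 = 5.778.

[-4.178, 5.778]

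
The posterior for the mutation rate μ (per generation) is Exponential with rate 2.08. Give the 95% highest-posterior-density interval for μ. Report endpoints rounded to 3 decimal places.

[0.000, 1.440]

The exponential density is strictly decreasing on [0, ∞), so the HPD interval is anchored at 0: [0, q] with P(μ ≤ q) = 0.95.
q = −ln(1 − 0.95) / 2.08 = 2.9957 / 2.08 = 1.440.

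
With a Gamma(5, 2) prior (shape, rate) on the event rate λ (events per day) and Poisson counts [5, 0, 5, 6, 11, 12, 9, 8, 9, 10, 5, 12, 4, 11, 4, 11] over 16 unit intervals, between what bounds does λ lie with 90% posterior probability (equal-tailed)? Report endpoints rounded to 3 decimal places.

Posterior: Gamma(5+122, 2+16) = Gamma(127, 18) (shape, rate).
Equal-tailed 90% interval: Gamma(127, 18) quantiles at 0.05 and 0.95.
Posterior mean ≈ 7.056, SD ≈ 0.626; a Normal approximation gives roughly [6.026, 8.085].
Exact: lower = 6.058; upper = 8.116.

[6.058, 8.116]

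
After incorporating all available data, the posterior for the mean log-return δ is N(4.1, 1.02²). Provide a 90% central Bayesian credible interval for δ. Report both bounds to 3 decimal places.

The posterior is symmetric, so the 90% equal-tailed interval is δ = 4.1 ± z·1.02 with z = 1.645.
Half-width: 1.645 × 1.02 = 1.678.
4.1 − 1.678 = 2.422; 4.1 + 1.678 = 5.778.

[2.422, 5.778]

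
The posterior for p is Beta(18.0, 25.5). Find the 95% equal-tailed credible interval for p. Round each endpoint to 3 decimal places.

[0.274, 0.561]

Posterior: Beta(18.0, 25.5).
Equal-tailed 95% interval: the 0.025 and 0.975 quantiles of Beta(18.0, 25.5).
Posterior mean ≈ 0.414, SD ≈ 0.074; a Normal approximation gives roughly [0.269, 0.558].
Exact: F⁻¹(0.025) = 0.274; F⁻¹(0.975) = 0.561.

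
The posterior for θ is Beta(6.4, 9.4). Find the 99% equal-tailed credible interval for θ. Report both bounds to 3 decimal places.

[0.135, 0.717]

Posterior: Beta(6.4, 9.4).
Equal-tailed 99% interval: the 0.005 and 0.995 quantiles of Beta(6.4, 9.4).
Posterior mean ≈ 0.405, SD ≈ 0.120; a Normal approximation gives roughly [0.097, 0.714].
Exact: F⁻¹(0.005) = 0.135; F⁻¹(0.995) = 0.717.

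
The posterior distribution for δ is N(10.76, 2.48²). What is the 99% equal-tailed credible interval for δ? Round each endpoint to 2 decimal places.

[4.37, 17.15]

The posterior is symmetric, so the 99% equal-tailed interval is δ = 10.76 ± z·2.48 with z = 2.576.
Half-width: 2.576 × 2.48 = 6.39.
10.76 − 6.39 = 4.37; 10.76 + 6.39 = 17.15.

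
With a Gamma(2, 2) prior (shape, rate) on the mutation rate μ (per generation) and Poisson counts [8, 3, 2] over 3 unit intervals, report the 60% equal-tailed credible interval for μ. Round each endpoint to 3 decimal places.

Posterior: Gamma(2+13, 2+3) = Gamma(15, 5) (shape, rate).
Equal-tailed 60% interval: Gamma(15, 5) quantiles at 0.2 and 0.8.
Posterior mean ≈ 3.000, SD ≈ 0.775; a Normal approximation gives roughly [2.348, 3.652].
Exact: lower = 2.336; upper = 3.625.

[2.336, 3.625]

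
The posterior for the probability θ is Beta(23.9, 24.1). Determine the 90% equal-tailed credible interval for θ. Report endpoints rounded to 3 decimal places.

[0.380, 0.616]

Posterior: Beta(23.9, 24.1).
Equal-tailed 90% interval: the 0.05 and 0.95 quantiles of Beta(23.9, 24.1).
Posterior mean ≈ 0.498, SD ≈ 0.071; a Normal approximation gives roughly [0.380, 0.615].
Exact: F⁻¹(0.05) = 0.380; F⁻¹(0.95) = 0.616.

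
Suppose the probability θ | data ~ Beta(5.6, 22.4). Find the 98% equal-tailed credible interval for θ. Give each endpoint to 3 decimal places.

Posterior: Beta(5.6, 22.4).
Equal-tailed 98% interval: the 0.01 and 0.99 quantiles of Beta(5.6, 22.4).
Posterior mean ≈ 0.200, SD ≈ 0.074; a Normal approximation gives roughly [0.027, 0.373].
Exact: F⁻¹(0.01) = 0.062; F⁻¹(0.99) = 0.399.

[0.062, 0.399]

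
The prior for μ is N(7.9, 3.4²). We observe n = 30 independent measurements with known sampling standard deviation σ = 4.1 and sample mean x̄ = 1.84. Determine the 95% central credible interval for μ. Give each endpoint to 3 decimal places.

Posterior precision = 1/3.4² + 30/4.1² = 0.0865 + 1.7847 = 1.8712, so posterior SD = 0.7310.
Posterior mean = (7.9/3.4² + 30·1.84/4.1²) / 1.8712 = 2.1202.
Interval: 2.1202 ± 1.960 × 0.7310 → [0.687, 3.553].

[0.687, 3.553]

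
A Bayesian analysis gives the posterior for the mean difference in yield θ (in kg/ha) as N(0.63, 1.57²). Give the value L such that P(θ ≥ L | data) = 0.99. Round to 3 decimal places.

Need L with P(θ ≥ L) = 0.99: L = 0.63 − z_{0.01}·1.57.
z = 2.326; L = 0.63 − 2.326 × 1.57 = -3.022.

-3.022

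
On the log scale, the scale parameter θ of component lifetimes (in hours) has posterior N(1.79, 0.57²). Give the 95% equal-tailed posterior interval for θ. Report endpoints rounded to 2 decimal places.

[1.96, 18.31]

On the log scale the 95% interval is 1.79 ± 1.960 × 0.57 = [0.6728, 2.9072].
Exponentiate: [e^0.6728, e^2.9072] = [1.96, 18.31].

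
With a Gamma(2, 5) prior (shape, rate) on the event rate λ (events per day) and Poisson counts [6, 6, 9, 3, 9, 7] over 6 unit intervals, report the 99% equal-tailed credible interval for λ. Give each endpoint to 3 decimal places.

[2.471, 5.506]

Posterior: Gamma(2+40, 5+6) = Gamma(42, 11) (shape, rate).
Equal-tailed 99% interval: Gamma(42, 11) quantiles at 0.005 and 0.995.
Posterior mean ≈ 3.818, SD ≈ 0.589; a Normal approximation gives roughly [2.301, 5.336].
Exact: lower = 2.471; upper = 5.506.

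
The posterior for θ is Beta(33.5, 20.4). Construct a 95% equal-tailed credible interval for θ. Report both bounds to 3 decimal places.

[0.490, 0.745]

Posterior: Beta(33.5, 20.4).
Equal-tailed 95% interval: the 0.025 and 0.975 quantiles of Beta(33.5, 20.4).
Posterior mean ≈ 0.622, SD ≈ 0.065; a Normal approximation gives roughly [0.493, 0.750].
Exact: F⁻¹(0.025) = 0.490; F⁻¹(0.975) = 0.745.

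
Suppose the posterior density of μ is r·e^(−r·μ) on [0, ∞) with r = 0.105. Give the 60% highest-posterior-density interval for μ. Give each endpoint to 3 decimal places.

The exponential density is strictly decreasing on [0, ∞), so the HPD interval is anchored at 0: [0, q] with P(μ ≤ q) = 0.60.
q = −ln(1 − 0.60) / 0.105 = 0.9163 / 0.105 = 8.727.

[0.000, 8.727]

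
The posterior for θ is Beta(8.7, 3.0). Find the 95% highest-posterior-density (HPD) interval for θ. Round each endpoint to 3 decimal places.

[0.505, 0.958]

The posterior is unimodal and skewed, so the HPD interval has equal density at both endpoints and is the shortest 95% interval.
Solving f(0.505) = f(0.958) with F(0.958) − F(0.505) = 0.95 gives [0.505, 0.958].
For comparison, the equal-tailed interval is [0.471, 0.938]; the HPD is narrower and shifted toward the mode.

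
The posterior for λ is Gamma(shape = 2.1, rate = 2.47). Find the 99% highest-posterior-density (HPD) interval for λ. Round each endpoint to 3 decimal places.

[0.006, 2.765]

The posterior is unimodal and skewed, so the HPD interval has equal density at both endpoints and is the shortest 99% interval.
Solving f(0.006) = f(2.765) with F(2.765) − F(0.006) = 0.99 gives [0.006, 2.765].
For comparison, the equal-tailed interval is [0.049, 3.086]; the HPD is narrower and shifted toward the mode.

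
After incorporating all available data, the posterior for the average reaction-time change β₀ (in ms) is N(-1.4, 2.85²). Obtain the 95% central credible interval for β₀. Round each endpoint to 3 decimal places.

The posterior is symmetric, so the 95% equal-tailed interval is β₀ = -1.4 ± z·2.85 with z = 1.960.
Half-width: 1.960 × 2.85 = 5.586.
-1.4 − 5.586 = -6.986; -1.4 + 5.586 = 4.186.

[-6.986, 4.186]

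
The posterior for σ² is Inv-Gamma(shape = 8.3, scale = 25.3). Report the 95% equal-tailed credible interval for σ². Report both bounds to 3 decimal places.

[1.706, 6.931]

Inverse-Gamma(8.3, 25.3) quantiles: F⁻¹(0.025) and F⁻¹(0.975).
Equivalently, 1/σ² ~ Gamma(8.3, rate = 25.3); invert its 0.975 and 0.025 quantiles.
Posterior mean ≈ 3.466, SD ≈ 1.381; a Normal approximation gives roughly [0.759, 6.172].
Exact: lower = 1.706; upper = 6.931.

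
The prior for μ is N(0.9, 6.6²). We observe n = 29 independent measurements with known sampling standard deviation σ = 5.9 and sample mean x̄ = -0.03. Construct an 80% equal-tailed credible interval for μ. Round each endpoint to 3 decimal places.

[-1.390, 1.380]

Posterior precision = 1/6.6² + 29/5.9² = 0.0230 + 0.8331 = 0.8561, so posterior SD = 1.0808.
Posterior mean = (0.9/6.6² + 29·-0.03/5.9²) / 0.8561 = -0.0051.
Interval: -0.0051 ± 1.282 × 1.0808 → [-1.390, 1.380].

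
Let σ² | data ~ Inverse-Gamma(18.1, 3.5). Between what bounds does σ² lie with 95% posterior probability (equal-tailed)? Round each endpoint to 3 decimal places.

Inverse-Gamma(18.1, 3.5) quantiles: F⁻¹(0.025) and F⁻¹(0.975).
Equivalently, 1/σ² ~ Gamma(18.1, rate = 3.5); invert its 0.975 and 0.025 quantiles.
Posterior mean ≈ 0.205, SD ≈ 0.051; a Normal approximation gives roughly [0.105, 0.305].
Exact: lower = 0.128; upper = 0.326.

[0.128, 0.326]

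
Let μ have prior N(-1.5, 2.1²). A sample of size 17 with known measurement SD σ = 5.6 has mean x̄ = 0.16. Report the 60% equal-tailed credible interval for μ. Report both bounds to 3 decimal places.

[-1.289, 0.630]

Posterior precision = 1/2.1² + 17/5.6² = 0.2268 + 0.5421 = 0.7688, so posterior SD = 1.1405.
Posterior mean = (-1.5/2.1² + 17·0.16/5.6²) / 0.7688 = -0.3296.
Interval: -0.3296 ± 0.842 × 1.1405 → [-1.289, 0.630].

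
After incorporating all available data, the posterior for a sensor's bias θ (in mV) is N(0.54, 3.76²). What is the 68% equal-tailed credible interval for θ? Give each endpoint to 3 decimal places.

The posterior is symmetric, so the 68% equal-tailed interval is θ = 0.54 ± z·3.76 with z = 0.994.
Half-width: 0.994 × 3.76 = 3.739.
0.54 − 3.739 = -3.199; 0.54 + 3.739 = 4.279.

[-3.199, 4.279]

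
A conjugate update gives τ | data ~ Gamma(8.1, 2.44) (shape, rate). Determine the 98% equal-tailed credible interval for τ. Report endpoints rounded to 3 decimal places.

Posterior: Gamma(shape 8.1, rate 2.44).
Equal-tailed 98% interval: Gamma(8.1, 2.44) quantiles at 0.01 and 0.99.
Posterior mean ≈ 3.320, SD ≈ 1.166; a Normal approximation gives roughly [0.606, 6.033].
Exact: lower = 1.215; upper = 6.615.

[1.215, 6.615]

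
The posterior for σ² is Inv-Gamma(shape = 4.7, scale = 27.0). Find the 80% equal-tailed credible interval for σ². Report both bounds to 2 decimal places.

Inverse-Gamma(4.7, 27.0) quantiles: F⁻¹(0.1) and F⁻¹(0.9).
Equivalently, 1/σ² ~ Gamma(4.7, rate = 27.0); invert its 0.9 and 0.1 quantiles.
Posterior mean ≈ 7.30, SD ≈ 4.44; a Normal approximation gives roughly [1.61, 12.99].
Exact: lower = 3.55; upper = 12.15.

[3.55, 12.15]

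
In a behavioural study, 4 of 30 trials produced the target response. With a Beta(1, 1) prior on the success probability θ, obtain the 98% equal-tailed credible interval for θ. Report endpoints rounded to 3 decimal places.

Posterior: Beta(1+4, 1+26) = Beta(5, 27).
Equal-tailed 98% interval: the 0.01 and 0.99 quantiles of Beta(5, 27).
Posterior mean ≈ 0.156, SD ≈ 0.063; a Normal approximation gives roughly [0.009, 0.303].
Exact: F⁻¹(0.01) = 0.043; F⁻¹(0.99) = 0.331.

[0.043, 0.331]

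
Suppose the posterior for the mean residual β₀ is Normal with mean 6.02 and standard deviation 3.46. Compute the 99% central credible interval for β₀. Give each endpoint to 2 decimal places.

The posterior is symmetric, so the 99% equal-tailed interval is β₀ = 6.02 ± z·3.46 with z = 2.576.
Half-width: 2.576 × 3.46 = 8.91.
6.02 − 8.91 = -2.89; 6.02 + 8.91 = 14.93.

[-2.89, 14.93]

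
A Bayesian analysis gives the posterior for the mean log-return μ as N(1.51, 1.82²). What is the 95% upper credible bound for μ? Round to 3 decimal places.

Need U with P(μ ≤ U) = 0.95: U = 1.51 + z_{0.05}·1.82.
z = 1.645; U = 1.51 + 1.645 × 1.82 = 4.504.

4.504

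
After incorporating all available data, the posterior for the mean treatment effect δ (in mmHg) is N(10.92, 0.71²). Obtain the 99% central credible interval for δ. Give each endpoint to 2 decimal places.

The posterior is symmetric, so the 99% equal-tailed interval is δ = 10.92 ± z·0.71 with z = 2.576.
Half-width: 2.576 × 0.71 = 1.83.
10.92 − 1.83 = 9.09; 10.92 + 1.83 = 12.75.

[9.09, 12.75]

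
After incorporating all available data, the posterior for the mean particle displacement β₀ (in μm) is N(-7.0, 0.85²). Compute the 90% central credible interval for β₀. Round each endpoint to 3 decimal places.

[-8.398, -5.602]

The posterior is symmetric, so the 90% equal-tailed interval is β₀ = -7.0 ± z·0.85 with z = 1.645.
Half-width: 1.645 × 0.85 = 1.398.
-7.0 − 1.398 = -8.398; -7.0 + 1.398 = -5.602.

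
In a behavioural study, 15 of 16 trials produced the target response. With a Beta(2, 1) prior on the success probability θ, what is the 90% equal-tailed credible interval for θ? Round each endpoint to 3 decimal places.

Posterior: Beta(2+15, 1+1) = Beta(17, 2).
Equal-tailed 90% interval: the 0.05 and 0.95 quantiles of Beta(17, 2).
Posterior mean ≈ 0.895, SD ≈ 0.069; a Normal approximation gives roughly [0.782, 1.008].
Exact: F⁻¹(0.05) = 0.762; F⁻¹(0.95) = 0.980.

[0.762, 0.980]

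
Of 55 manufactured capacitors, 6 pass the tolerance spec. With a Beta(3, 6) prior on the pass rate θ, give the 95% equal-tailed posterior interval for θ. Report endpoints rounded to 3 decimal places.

[0.067, 0.235]

Posterior: Beta(3+6, 6+49) = Beta(9, 55).
Equal-tailed 95% interval: the 0.025 and 0.975 quantiles of Beta(9, 55).
Posterior mean ≈ 0.141, SD ≈ 0.043; a Normal approximation gives roughly [0.056, 0.225].
Exact: F⁻¹(0.025) = 0.067; F⁻¹(0.975) = 0.235.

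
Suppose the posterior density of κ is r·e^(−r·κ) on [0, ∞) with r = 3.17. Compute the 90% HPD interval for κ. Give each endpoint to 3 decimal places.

[0.000, 0.726]

The exponential density is strictly decreasing on [0, ∞), so the HPD interval is anchored at 0: [0, q] with P(κ ≤ q) = 0.90.
q = −ln(1 − 0.90) / 3.17 = 2.3026 / 3.17 = 0.726.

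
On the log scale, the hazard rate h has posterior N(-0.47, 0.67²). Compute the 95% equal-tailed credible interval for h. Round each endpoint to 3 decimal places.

[0.168, 2.324]

On the log scale the 95% interval is -0.47 ± 1.960 × 0.67 = [-1.7832, 0.8432].
Exponentiate: [e^-1.7832, e^0.8432] = [0.168, 2.324].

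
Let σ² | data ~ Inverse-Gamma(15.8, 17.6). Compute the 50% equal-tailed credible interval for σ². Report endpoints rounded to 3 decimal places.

[0.963, 1.357]

Inverse-Gamma(15.8, 17.6) quantiles: F⁻¹(0.25) and F⁻¹(0.75).
Equivalently, 1/σ² ~ Gamma(15.8, rate = 17.6); invert its 0.75 and 0.25 quantiles.
Posterior mean ≈ 1.189, SD ≈ 0.320; a Normal approximation gives roughly [0.973, 1.405].
Exact: lower = 0.963; upper = 1.357.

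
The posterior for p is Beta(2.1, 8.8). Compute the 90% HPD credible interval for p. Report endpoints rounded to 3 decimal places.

The posterior is unimodal and skewed, so the HPD interval has equal density at both endpoints and is the shortest 90% interval.
Solving f(0.017) = f(0.360) with F(0.360) − F(0.017) = 0.90 gives [0.017, 0.360].
For comparison, the equal-tailed interval is [0.042, 0.410]; the HPD is narrower and shifted toward the mode.

[0.017, 0.360]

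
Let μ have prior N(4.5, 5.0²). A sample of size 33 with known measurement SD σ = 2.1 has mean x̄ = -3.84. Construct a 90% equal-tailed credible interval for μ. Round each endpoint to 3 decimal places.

[-4.395, -3.196]

Posterior precision = 1/5.0² + 33/2.1² = 0.0400 + 7.4830 = 7.5230, so posterior SD = 0.3646.
Posterior mean = (4.5/5.0² + 33·-3.84/2.1²) / 7.5230 = -3.7957.
Interval: -3.7957 ± 1.645 × 0.3646 → [-4.395, -3.196].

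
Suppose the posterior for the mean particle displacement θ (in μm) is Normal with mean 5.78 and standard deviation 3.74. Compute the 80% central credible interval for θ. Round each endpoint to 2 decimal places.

The posterior is symmetric, so the 80% equal-tailed interval is θ = 5.78 ± z·3.74 with z = 1.282.
Half-width: 1.282 × 3.74 = 4.79.
5.78 − 4.79 = 0.99; 5.78 + 4.79 = 10.57.

[0.99, 10.57]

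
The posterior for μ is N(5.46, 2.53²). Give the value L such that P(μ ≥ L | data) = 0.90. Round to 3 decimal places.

Need L with P(μ ≥ L) = 0.90: L = 5.46 − z_{0.1}·2.53.
z = 1.282; L = 5.46 − 1.282 × 2.53 = 2.218.

2.218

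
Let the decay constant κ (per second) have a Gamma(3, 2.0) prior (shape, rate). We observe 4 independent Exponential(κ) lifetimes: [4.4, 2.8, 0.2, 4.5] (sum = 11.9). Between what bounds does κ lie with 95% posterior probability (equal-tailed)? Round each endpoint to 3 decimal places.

Posterior: Gamma(3+4, 2.0+11.9) = Gamma(7, 13.9) (shape, rate).
Equal-tailed 95% interval: Gamma(7, 13.9) quantiles at 0.025 and 0.975.
Posterior mean ≈ 0.504, SD ≈ 0.190; a Normal approximation gives roughly [0.131, 0.877].
Exact: lower = 0.202; upper = 0.940.

[0.202, 0.940]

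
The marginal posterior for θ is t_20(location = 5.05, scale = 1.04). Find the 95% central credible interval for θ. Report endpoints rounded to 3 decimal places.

[2.881, 7.219]

The t_20 distribution is symmetric; the 95% interval is 5.05 ± t·1.04 with t_{0.975,20} = 2.086.
Half-width: 2.086 × 1.04 = 2.169.
5.05 − 2.169 = 2.881; 5.05 + 2.169 = 7.219.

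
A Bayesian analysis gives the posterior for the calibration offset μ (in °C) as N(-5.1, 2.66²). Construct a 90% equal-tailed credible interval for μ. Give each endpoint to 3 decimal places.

[-9.475, -0.725]

The posterior is symmetric, so the 90% equal-tailed interval is μ = -5.1 ± z·2.66 with z = 1.645.
Half-width: 1.645 × 2.66 = 4.375.
-5.1 − 4.375 = -9.475; -5.1 + 4.375 = -0.725.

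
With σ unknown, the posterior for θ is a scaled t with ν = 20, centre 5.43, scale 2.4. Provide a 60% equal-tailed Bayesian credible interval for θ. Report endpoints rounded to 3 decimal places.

The t_20 distribution is symmetric; the 60% interval is 5.43 ± t·2.4 with t_{0.8,20} = 0.860.
Half-width: 0.860 × 2.4 = 2.064.
5.43 − 2.064 = 3.366; 5.43 + 2.064 = 7.494.

[3.366, 7.494]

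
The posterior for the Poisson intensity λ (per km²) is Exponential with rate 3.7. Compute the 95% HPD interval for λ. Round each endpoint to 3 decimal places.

The exponential density is strictly decreasing on [0, ∞), so the HPD interval is anchored at 0: [0, q] with P(λ ≤ q) = 0.95.
q = −ln(1 − 0.95) / 3.7 = 2.9957 / 3.7 = 0.810.

[0.000, 0.810]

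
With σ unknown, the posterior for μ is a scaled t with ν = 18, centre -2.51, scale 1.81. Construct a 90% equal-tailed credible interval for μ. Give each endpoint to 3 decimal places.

The t_18 distribution is symmetric; the 90% interval is -2.51 ± t·1.81 with t_{0.95,18} = 1.734.
Half-width: 1.734 × 1.81 = 3.139.
-2.51 − 3.139 = -5.649; -2.51 + 3.139 = 0.629.

[-5.649, 0.629]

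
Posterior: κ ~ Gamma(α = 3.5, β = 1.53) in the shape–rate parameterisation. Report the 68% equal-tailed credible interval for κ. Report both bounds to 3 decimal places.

[1.129, 3.444]

Posterior: Gamma(shape 3.5, rate 1.53).
Equal-tailed 68% interval: Gamma(3.5, 1.53) quantiles at 0.16 and 0.84.
Posterior mean ≈ 2.288, SD ≈ 1.223; a Normal approximation gives roughly [1.072, 3.504].
Exact: lower = 1.129; upper = 3.444.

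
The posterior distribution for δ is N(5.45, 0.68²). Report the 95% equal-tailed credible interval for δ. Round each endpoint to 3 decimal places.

[4.117, 6.783]

The posterior is symmetric, so the 95% equal-tailed interval is δ = 5.45 ± z·0.68 with z = 1.960.
Half-width: 1.960 × 0.68 = 1.333.
5.45 − 1.333 = 4.117; 5.45 + 1.333 = 6.783.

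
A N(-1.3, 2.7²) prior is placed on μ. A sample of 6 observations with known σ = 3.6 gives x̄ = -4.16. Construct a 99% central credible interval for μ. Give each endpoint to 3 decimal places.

[-6.831, -0.181]

Posterior precision = 1/2.7² + 6/3.6² = 0.1372 + 0.4630 = 0.6001, so posterior SD = 1.2908.
Posterior mean = (-1.3/2.7² + 6·-4.16/3.6²) / 0.6001 = -3.5063.
Interval: -3.5063 ± 2.576 × 1.2908 → [-6.831, -0.181].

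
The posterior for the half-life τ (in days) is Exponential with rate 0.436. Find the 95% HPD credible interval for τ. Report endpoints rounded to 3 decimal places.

The exponential density is strictly decreasing on [0, ∞), so the HPD interval is anchored at 0: [0, q] with P(τ ≤ q) = 0.95.
q = −ln(1 − 0.95) / 0.436 = 2.9957 / 0.436 = 6.871.

[0.000, 6.871]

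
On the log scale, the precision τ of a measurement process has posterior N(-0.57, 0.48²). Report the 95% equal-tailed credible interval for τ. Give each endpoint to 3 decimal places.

[0.221, 1.449]

On the log scale the 95% interval is -0.57 ± 1.960 × 0.48 = [-1.5108, 0.3708].
Exponentiate: [e^-1.5108, e^0.3708] = [0.221, 1.449].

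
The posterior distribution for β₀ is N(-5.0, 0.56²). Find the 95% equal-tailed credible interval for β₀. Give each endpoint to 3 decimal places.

The posterior is symmetric, so the 95% equal-tailed interval is β₀ = -5.0 ± z·0.56 with z = 1.960.
Half-width: 1.960 × 0.56 = 1.098.
-5.0 − 1.098 = -6.098; -5.0 + 1.098 = -3.902.

[-6.098, -3.902]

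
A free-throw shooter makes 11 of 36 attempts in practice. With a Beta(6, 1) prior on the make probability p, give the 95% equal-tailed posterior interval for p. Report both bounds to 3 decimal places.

[0.256, 0.544]

Posterior: Beta(6+11, 1+25) = Beta(17, 26).
Equal-tailed 95% interval: the 0.025 and 0.975 quantiles of Beta(17, 26).
Posterior mean ≈ 0.395, SD ≈ 0.074; a Normal approximation gives roughly [0.251, 0.540].
Exact: F⁻¹(0.025) = 0.256; F⁻¹(0.975) = 0.544.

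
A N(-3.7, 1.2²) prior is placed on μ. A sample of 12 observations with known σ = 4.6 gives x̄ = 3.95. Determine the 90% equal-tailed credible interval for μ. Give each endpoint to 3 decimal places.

Posterior precision = 1/1.2² + 12/4.6² = 0.6944 + 0.5671 = 1.2616, so posterior SD = 0.8903.
Posterior mean = (-3.7/1.2² + 12·3.95/4.6²) / 1.2616 = -0.2611.
Interval: -0.2611 ± 1.645 × 0.8903 → [-1.726, 1.203].

[-1.726, 1.203]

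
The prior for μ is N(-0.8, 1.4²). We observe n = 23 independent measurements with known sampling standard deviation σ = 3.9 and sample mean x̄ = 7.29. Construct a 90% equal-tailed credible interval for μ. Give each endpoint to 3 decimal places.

[4.092, 6.406]

Posterior precision = 1/1.4² + 23/3.9² = 0.5102 + 1.5122 = 2.0224, so posterior SD = 0.7032.
Posterior mean = (-0.8/1.4² + 23·7.29/3.9²) / 2.0224 = 5.2490.
Interval: 5.2490 ± 1.645 × 0.7032 → [4.092, 6.406].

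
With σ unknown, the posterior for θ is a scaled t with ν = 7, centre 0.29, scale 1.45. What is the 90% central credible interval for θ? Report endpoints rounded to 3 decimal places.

[-2.457, 3.037]

The t_7 distribution is symmetric; the 90% interval is 0.29 ± t·1.45 with t_{0.95,7} = 1.895.
Half-width: 1.895 × 1.45 = 2.747.
0.29 − 2.747 = -2.457; 0.29 + 2.747 = 3.037.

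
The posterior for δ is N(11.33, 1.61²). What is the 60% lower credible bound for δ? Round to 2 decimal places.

Need L with P(δ ≥ L) = 0.60: L = 11.33 − z_{0.4}·1.61.
z = 0.253; L = 11.33 − 0.253 × 1.61 = 10.92.

10.92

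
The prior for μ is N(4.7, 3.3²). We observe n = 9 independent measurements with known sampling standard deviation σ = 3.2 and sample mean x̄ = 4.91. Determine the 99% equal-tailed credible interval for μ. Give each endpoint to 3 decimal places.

Posterior precision = 1/3.3² + 9/3.2² = 0.0918 + 0.8789 = 0.9707, so posterior SD = 1.0150.
Posterior mean = (4.7/3.3² + 9·4.91/3.2²) / 0.9707 = 4.8901.
Interval: 4.8901 ± 2.576 × 1.0150 → [2.276, 7.505].

[2.276, 7.505]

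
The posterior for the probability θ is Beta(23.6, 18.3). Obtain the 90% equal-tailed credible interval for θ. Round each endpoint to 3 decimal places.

Posterior: Beta(23.6, 18.3).
Equal-tailed 90% interval: the 0.05 and 0.95 quantiles of Beta(23.6, 18.3).
Posterior mean ≈ 0.563, SD ≈ 0.076; a Normal approximation gives roughly [0.439, 0.688].
Exact: F⁻¹(0.05) = 0.437; F⁻¹(0.95) = 0.686.

[0.437, 0.686]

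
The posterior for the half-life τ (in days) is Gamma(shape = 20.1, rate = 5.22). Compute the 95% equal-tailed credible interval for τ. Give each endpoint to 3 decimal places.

Posterior: Gamma(shape 20.1, rate 5.22).
Equal-tailed 95% interval: Gamma(20.1, 5.22) quantiles at 0.025 and 0.975.
Posterior mean ≈ 3.851, SD ≈ 0.859; a Normal approximation gives roughly [2.167, 5.534].
Exact: lower = 2.355; upper = 5.707.

[2.355, 5.707]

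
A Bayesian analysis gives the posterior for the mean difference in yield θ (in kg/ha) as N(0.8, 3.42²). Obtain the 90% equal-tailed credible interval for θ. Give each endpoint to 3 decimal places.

[-4.825, 6.425]

The posterior is symmetric, so the 90% equal-tailed interval is θ = 0.8 ± z·3.42 with z = 1.645.
Half-width: 1.645 × 3.42 = 5.625.
0.8 − 5.625 = -4.825; 0.8 + 5.625 = 6.425.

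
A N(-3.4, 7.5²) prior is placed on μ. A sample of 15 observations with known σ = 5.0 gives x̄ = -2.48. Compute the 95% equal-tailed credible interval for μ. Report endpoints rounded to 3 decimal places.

Posterior precision = 1/7.5² + 15/5.0² = 0.0178 + 0.6000 = 0.6178, so posterior SD = 1.2723.
Posterior mean = (-3.4/7.5² + 15·-2.48/5.0²) / 0.6178 = -2.5065.
Interval: -2.5065 ± 1.960 × 1.2723 → [-5.000, -0.013].

[-5.000, -0.013]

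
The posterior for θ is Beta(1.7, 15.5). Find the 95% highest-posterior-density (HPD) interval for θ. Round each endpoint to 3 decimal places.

[0.001, 0.236]

The posterior is unimodal and skewed, so the HPD interval has equal density at both endpoints and is the shortest 95% interval.
Solving f(0.001) = f(0.236) with F(0.236) − F(0.001) = 0.95 gives [0.001, 0.236].
For comparison, the equal-tailed interval is [0.010, 0.273]; the HPD is narrower and shifted toward the mode.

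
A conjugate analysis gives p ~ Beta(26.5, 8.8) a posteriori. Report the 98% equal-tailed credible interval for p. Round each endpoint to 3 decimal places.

[0.566, 0.894]

Posterior: Beta(26.5, 8.8).
Equal-tailed 98% interval: the 0.01 and 0.99 quantiles of Beta(26.5, 8.8).
Posterior mean ≈ 0.751, SD ≈ 0.072; a Normal approximation gives roughly [0.584, 0.918].
Exact: F⁻¹(0.01) = 0.566; F⁻¹(0.99) = 0.894.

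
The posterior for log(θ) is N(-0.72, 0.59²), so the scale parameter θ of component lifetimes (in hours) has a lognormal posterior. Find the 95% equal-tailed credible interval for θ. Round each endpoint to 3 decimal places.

On the log scale the 95% interval is -0.72 ± 1.960 × 0.59 = [-1.8764, 0.4364].
Exponentiate: [e^-1.8764, e^0.4364] = [0.153, 1.547].

[0.153, 1.547]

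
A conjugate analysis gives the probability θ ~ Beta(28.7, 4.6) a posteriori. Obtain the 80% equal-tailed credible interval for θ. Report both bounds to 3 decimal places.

[0.782, 0.932]

Posterior: Beta(28.7, 4.6).
Equal-tailed 80% interval: the 0.1 and 0.9 quantiles of Beta(28.7, 4.6).
Posterior mean ≈ 0.862, SD ≈ 0.059; a Normal approximation gives roughly [0.786, 0.937].
Exact: F⁻¹(0.1) = 0.782; F⁻¹(0.9) = 0.932.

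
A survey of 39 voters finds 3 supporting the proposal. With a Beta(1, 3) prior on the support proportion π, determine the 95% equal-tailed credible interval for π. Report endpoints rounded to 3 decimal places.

[0.027, 0.195]

Posterior: Beta(1+3, 3+36) = Beta(4, 39).
Equal-tailed 95% interval: the 0.025 and 0.975 quantiles of Beta(4, 39).
Posterior mean ≈ 0.093, SD ≈ 0.044; a Normal approximation gives roughly [0.007, 0.179].
Exact: F⁻¹(0.025) = 0.027; F⁻¹(0.975) = 0.195.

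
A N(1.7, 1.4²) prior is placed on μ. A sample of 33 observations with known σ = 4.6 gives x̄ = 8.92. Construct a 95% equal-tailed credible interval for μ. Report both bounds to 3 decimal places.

Posterior precision = 1/1.4² + 33/4.6² = 0.5102 + 1.5595 = 2.0698, so posterior SD = 0.6951.
Posterior mean = (1.7/1.4² + 33·8.92/4.6²) / 2.0698 = 7.1402.
Interval: 7.1402 ± 1.960 × 0.6951 → [5.778, 8.503].

[5.778, 8.503]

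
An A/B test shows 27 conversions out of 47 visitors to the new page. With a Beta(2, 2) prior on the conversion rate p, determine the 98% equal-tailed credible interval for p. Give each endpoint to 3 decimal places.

[0.407, 0.723]

Posterior: Beta(2+27, 2+20) = Beta(29, 22).
Equal-tailed 98% interval: the 0.01 and 0.99 quantiles of Beta(29, 22).
Posterior mean ≈ 0.569, SD ≈ 0.069; a Normal approximation gives roughly [0.409, 0.728].
Exact: F⁻¹(0.01) = 0.407; F⁻¹(0.99) = 0.723.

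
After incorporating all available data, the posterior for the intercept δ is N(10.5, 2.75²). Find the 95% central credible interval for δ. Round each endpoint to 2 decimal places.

[5.11, 15.89]

The posterior is symmetric, so the 95% equal-tailed interval is δ = 10.5 ± z·2.75 with z = 1.960.
Half-width: 1.960 × 2.75 = 5.39.
10.5 − 5.39 = 5.11; 10.5 + 5.39 = 15.89.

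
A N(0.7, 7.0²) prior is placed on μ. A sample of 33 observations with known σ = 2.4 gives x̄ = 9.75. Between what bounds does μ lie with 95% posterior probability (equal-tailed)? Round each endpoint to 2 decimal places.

Posterior precision = 1/7.0² + 33/2.4² = 0.0204 + 5.7292 = 5.7496, so posterior SD = 0.4170.
Posterior mean = (0.7/7.0² + 33·9.75/2.4²) / 5.7496 = 9.7179.
Interval: 9.7179 ± 1.960 × 0.4170 → [8.90, 10.54].

[8.90, 10.54]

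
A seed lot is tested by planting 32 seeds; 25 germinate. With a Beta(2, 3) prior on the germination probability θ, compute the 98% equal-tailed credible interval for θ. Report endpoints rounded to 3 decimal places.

[0.547, 0.876]

Posterior: Beta(2+25, 3+7) = Beta(27, 10).
Equal-tailed 98% interval: the 0.01 and 0.99 quantiles of Beta(27, 10).
Posterior mean ≈ 0.730, SD ≈ 0.072; a Normal approximation gives roughly [0.562, 0.897].
Exact: F⁻¹(0.01) = 0.547; F⁻¹(0.99) = 0.876.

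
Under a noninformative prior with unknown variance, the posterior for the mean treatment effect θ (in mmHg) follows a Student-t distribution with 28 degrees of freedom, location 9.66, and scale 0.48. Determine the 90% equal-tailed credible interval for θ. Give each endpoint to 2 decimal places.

[8.84, 10.48]

The t_28 distribution is symmetric; the 90% interval is 9.66 ± t·0.48 with t_{0.95,28} = 1.701.
Half-width: 1.701 × 0.48 = 0.82.
9.66 − 0.82 = 8.84; 9.66 + 0.82 = 10.48.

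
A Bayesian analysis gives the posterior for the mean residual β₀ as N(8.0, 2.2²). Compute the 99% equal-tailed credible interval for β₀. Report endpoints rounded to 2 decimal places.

The posterior is symmetric, so the 99% equal-tailed interval is β₀ = 8.0 ± z·2.2 with z = 2.576.
Half-width: 2.576 × 2.2 = 5.67.
8.0 − 5.67 = 2.33; 8.0 + 5.67 = 13.67.

[2.33, 13.67]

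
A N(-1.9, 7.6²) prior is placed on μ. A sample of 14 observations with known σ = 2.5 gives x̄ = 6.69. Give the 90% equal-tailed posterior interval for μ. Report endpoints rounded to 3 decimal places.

Posterior precision = 1/7.6² + 14/2.5² = 0.0173 + 2.2400 = 2.2573, so posterior SD = 0.6656.
Posterior mean = (-1.9/7.6² + 14·6.69/2.5²) / 2.2573 = 6.6241.
Interval: 6.6241 ± 1.645 × 0.6656 → [5.529, 7.719].

[5.529, 7.719]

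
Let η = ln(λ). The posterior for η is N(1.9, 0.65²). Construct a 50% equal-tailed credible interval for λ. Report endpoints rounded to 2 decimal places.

[4.31, 10.36]

On the log scale the 50% interval is 1.9 ± 0.674 × 0.65 = [1.4616, 2.3384].
Exponentiate: [e^1.4616, e^2.3384] = [4.31, 10.36].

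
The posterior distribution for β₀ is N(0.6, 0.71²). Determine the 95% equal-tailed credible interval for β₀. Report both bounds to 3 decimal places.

[-0.792, 1.992]

The posterior is symmetric, so the 95% equal-tailed interval is β₀ = 0.6 ± z·0.71 with z = 1.960.
Half-width: 1.960 × 0.71 = 1.392.
0.6 − 1.392 = -0.792; 0.6 + 1.392 = 1.992.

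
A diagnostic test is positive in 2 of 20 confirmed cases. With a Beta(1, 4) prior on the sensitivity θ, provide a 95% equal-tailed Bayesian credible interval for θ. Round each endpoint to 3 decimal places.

[0.027, 0.270]

Posterior: Beta(1+2, 4+18) = Beta(3, 22).
Equal-tailed 95% interval: the 0.025 and 0.975 quantiles of Beta(3, 22).
Posterior mean ≈ 0.120, SD ≈ 0.064; a Normal approximation gives roughly [-0.005, 0.245].
Exact: F⁻¹(0.025) = 0.027; F⁻¹(0.975) = 0.270.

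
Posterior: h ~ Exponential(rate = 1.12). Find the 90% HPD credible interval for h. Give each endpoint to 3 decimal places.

[0.000, 2.056]

The exponential density is strictly decreasing on [0, ∞), so the HPD interval is anchored at 0: [0, q] with P(h ≤ q) = 0.90.
q = −ln(1 − 0.90) / 1.12 = 2.3026 / 1.12 = 2.056.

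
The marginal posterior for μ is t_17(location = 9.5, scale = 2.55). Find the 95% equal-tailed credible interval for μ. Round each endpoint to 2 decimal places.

The t_17 distribution is symmetric; the 95% interval is 9.5 ± t·2.55 with t_{0.975,17} = 2.110.
Half-width: 2.110 × 2.55 = 5.38.
9.5 − 5.38 = 4.12; 9.5 + 5.38 = 14.88.

[4.12, 14.88]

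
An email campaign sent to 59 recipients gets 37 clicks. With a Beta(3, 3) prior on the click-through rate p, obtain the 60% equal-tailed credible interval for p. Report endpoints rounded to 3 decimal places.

Posterior: Beta(3+37, 3+22) = Beta(40, 25).
Equal-tailed 60% interval: the 0.2 and 0.8 quantiles of Beta(40, 25).
Posterior mean ≈ 0.615, SD ≈ 0.060; a Normal approximation gives roughly [0.565, 0.666].
Exact: F⁻¹(0.2) = 0.565; F⁻¹(0.8) = 0.667.

[0.565, 0.667]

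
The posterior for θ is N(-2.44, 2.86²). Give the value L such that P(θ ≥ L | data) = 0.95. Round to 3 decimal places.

Need L with P(θ ≥ L) = 0.95: L = -2.44 − z_{0.05}·2.86.
z = 1.645; L = -2.44 − 1.645 × 2.86 = -7.144.

-7.144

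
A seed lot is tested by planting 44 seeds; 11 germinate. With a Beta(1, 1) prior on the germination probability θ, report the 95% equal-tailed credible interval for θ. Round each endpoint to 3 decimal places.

Posterior: Beta(1+11, 1+33) = Beta(12, 34).
Equal-tailed 95% interval: the 0.025 and 0.975 quantiles of Beta(12, 34).
Posterior mean ≈ 0.261, SD ≈ 0.064; a Normal approximation gives roughly [0.135, 0.386].
Exact: F⁻¹(0.025) = 0.146; F⁻¹(0.975) = 0.395.

[0.146, 0.395]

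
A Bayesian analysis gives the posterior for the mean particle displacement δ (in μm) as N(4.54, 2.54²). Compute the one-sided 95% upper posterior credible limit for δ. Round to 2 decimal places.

8.72

Need U with P(δ ≤ U) = 0.95: U = 4.54 + z_{0.05}·2.54.
z = 1.645; U = 4.54 + 1.645 × 2.54 = 8.72.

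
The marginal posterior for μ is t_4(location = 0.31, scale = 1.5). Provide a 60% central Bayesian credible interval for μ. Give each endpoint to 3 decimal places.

[-1.101, 1.721]

The t_4 distribution is symmetric; the 60% interval is 0.31 ± t·1.5 with t_{0.8,4} = 0.941.
Half-width: 0.941 × 1.5 = 1.411.
0.31 − 1.411 = -1.101; 0.31 + 1.411 = 1.721.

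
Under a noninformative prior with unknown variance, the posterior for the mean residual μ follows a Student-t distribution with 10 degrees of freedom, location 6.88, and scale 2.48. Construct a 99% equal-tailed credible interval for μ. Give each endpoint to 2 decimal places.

[-0.98, 14.74]

The t_10 distribution is symmetric; the 99% interval is 6.88 ± t·2.48 with t_{0.995,10} = 3.169.
Half-width: 3.169 × 2.48 = 7.86.
6.88 − 7.86 = -0.98; 6.88 + 7.86 = 14.74.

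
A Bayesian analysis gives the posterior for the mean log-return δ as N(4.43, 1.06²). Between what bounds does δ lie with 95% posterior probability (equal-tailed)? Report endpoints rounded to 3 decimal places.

The posterior is symmetric, so the 95% equal-tailed interval is δ = 4.43 ± z·1.06 with z = 1.960.
Half-width: 1.960 × 1.06 = 2.078.
4.43 − 2.078 = 2.352; 4.43 + 2.078 = 6.508.

[2.352, 6.508]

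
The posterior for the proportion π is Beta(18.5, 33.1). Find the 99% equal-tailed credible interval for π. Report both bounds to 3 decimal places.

[0.201, 0.536]

Posterior: Beta(18.5, 33.1).
Equal-tailed 99% interval: the 0.005 and 0.995 quantiles of Beta(18.5, 33.1).
Posterior mean ≈ 0.359, SD ≈ 0.066; a Normal approximation gives roughly [0.188, 0.529].
Exact: F⁻¹(0.005) = 0.201; F⁻¹(0.995) = 0.536.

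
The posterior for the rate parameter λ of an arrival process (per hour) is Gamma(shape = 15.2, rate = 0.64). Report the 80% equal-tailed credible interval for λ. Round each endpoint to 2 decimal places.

Posterior: Gamma(shape 15.2, rate 0.64).
Equal-tailed 80% interval: Gamma(15.2, 0.64) quantiles at 0.1 and 0.9.
Posterior mean ≈ 23.75, SD ≈ 6.09; a Normal approximation gives roughly [15.94, 31.56].
Exact: lower = 16.35; upper = 31.81.

[16.35, 31.81]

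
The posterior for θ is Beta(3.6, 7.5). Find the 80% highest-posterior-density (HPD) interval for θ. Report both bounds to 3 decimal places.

[0.134, 0.480]

The posterior is unimodal and skewed, so the HPD interval has equal density at both endpoints and is the shortest 80% interval.
Solving f(0.134) = f(0.480) with F(0.480) − F(0.134) = 0.80 gives [0.134, 0.480].
For comparison, the equal-tailed interval is [0.156, 0.508]; the HPD is narrower and shifted toward the mode.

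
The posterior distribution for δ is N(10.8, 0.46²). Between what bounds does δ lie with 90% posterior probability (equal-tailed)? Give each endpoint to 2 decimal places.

The posterior is symmetric, so the 90% equal-tailed interval is δ = 10.8 ± z·0.46 with z = 1.645.
Half-width: 1.645 × 0.46 = 0.76.
10.8 − 0.76 = 10.04; 10.8 + 0.76 = 11.56.

[10.04, 11.56]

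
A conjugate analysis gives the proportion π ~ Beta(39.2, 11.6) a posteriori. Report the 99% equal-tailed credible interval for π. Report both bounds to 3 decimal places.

[0.604, 0.900]

Posterior: Beta(39.2, 11.6).
Equal-tailed 99% interval: the 0.005 and 0.995 quantiles of Beta(39.2, 11.6).
Posterior mean ≈ 0.772, SD ≈ 0.058; a Normal approximation gives roughly [0.621, 0.922].
Exact: F⁻¹(0.005) = 0.604; F⁻¹(0.995) = 0.900.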